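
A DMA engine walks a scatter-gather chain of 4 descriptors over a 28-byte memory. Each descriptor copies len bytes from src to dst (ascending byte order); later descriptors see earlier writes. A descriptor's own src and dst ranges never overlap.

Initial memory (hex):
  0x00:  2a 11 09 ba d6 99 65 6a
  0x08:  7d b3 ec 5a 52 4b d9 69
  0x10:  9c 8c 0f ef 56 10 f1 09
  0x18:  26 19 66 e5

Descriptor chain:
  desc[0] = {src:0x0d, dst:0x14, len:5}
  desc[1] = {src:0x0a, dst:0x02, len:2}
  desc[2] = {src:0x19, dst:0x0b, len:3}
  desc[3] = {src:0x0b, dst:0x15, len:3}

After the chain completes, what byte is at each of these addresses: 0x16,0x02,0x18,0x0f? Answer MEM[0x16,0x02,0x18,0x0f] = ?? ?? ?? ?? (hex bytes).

  after D0: wrote 5B at 0x14 = 4bd9699c8c
  after D1: wrote 2B at 0x02 = ec5a
  after D2: wrote 3B at 0x0b = 1966e5
  after D3: wrote 3B at 0x15 = 1966e5
query mem[0x16]=0x66, mem[0x02]=0xec, mem[0x18]=0x8c, mem[0x0f]=0x69

MEM[0x16,0x02,0x18,0x0f] = 66 ec 8c 69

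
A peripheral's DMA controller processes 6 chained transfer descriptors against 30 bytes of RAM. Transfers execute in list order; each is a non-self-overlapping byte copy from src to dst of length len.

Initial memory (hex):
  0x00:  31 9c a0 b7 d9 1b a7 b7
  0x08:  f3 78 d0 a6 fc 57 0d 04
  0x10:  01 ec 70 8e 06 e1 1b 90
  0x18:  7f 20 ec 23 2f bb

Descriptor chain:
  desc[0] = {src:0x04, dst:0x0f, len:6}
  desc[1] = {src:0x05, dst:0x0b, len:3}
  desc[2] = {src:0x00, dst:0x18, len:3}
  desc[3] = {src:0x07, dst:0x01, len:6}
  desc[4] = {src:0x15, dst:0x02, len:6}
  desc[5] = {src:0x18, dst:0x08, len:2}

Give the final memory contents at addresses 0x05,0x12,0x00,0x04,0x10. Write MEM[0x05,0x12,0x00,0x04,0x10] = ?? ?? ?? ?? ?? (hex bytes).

MEM[0x05,0x12,0x00,0x04,0x10] = 31 b7 31 90 1b

D0: mem[0x0f..0x14] <- [d9 1b a7 b7 f3 78]
D1: mem[0x0b..0x0d] <- [1b a7 b7]
D2: mem[0x18..0x1a] <- [31 9c a0]
D3: mem[0x01..0x06] <- [b7 f3 78 d0 1b a7]
D4: mem[0x02..0x07] <- [e1 1b 90 31 9c a0]
D5: mem[0x08..0x09] <- [31 9c]
query mem[0x05]=0x31, mem[0x12]=0xb7, mem[0x00]=0x31, mem[0x04]=0x90, mem[0x10]=0x1b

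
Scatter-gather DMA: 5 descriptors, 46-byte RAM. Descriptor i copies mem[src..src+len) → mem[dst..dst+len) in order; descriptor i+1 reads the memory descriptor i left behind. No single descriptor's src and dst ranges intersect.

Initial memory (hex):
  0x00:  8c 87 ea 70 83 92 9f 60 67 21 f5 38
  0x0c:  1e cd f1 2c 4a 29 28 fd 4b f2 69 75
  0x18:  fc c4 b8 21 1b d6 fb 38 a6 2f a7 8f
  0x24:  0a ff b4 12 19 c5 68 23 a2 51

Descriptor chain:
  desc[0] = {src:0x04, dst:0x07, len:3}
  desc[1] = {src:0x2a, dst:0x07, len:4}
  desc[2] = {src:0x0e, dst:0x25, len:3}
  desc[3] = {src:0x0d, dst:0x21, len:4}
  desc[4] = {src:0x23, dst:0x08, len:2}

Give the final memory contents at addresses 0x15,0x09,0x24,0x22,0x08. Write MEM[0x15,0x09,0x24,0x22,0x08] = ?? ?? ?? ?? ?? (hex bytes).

MEM[0x15,0x09,0x24,0x22,0x08] = f2 4a 4a f1 2c

[0] 0x04->0x07 len=3 : 83 92 9f
[1] 0x2a->0x07 len=4 : 68 23 a2 51
[2] 0x0e->0x25 len=3 : f1 2c 4a
[3] 0x0d->0x21 len=4 : cd f1 2c 4a
[4] 0x23->0x08 len=2 : 2c 4a
query mem[0x15]=0xf2, mem[0x09]=0x4a, mem[0x24]=0x4a, mem[0x22]=0xf1, mem[0x08]=0x2c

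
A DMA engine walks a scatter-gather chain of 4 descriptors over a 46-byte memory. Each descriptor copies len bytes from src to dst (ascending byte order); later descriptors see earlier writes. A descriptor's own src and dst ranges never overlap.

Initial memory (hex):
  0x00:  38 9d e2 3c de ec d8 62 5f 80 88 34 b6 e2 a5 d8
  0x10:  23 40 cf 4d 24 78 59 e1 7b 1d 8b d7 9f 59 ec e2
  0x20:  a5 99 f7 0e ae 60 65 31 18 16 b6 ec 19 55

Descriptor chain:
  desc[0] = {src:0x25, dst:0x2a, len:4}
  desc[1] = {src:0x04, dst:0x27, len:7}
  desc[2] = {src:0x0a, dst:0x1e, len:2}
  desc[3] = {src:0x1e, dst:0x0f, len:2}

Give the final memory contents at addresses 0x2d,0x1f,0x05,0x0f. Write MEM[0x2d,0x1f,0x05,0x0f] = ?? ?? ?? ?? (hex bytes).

MEM[0x2d,0x1f,0x05,0x0f] = 88 34 ec 88

  after D0: wrote 4B at 0x2a = 60653118
  after D1: wrote 7B at 0x27 = deecd8625f8088
  after D2: wrote 2B at 0x1e = 8834
  after D3: wrote 2B at 0x0f = 8834
query mem[0x2d]=0x88, mem[0x1f]=0x34, mem[0x05]=0xec, mem[0x0f]=0x88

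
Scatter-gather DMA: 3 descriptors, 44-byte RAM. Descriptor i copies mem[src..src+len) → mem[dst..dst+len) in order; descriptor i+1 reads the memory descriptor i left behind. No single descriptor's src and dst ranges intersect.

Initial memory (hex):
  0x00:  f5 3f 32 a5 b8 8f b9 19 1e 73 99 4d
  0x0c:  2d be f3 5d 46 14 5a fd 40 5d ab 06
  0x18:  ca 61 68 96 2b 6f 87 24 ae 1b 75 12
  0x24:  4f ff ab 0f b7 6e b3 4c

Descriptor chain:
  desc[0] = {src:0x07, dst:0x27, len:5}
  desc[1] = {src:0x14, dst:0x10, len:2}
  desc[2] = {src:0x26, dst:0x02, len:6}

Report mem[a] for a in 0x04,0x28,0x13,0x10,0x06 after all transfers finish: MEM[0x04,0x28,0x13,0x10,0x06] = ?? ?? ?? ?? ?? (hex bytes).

MEM[0x04,0x28,0x13,0x10,0x06] = 1e 1e fd 40 99

#0 dst[0x27+5] := {0x19,0x1e,0x73,0x99,0x4d}
#1 dst[0x10+2] := {0x40,0x5d}
#2 dst[0x02+6] := {0xab,0x19,0x1e,0x73,0x99,0x4d}
query mem[0x04]=0x1e, mem[0x28]=0x1e, mem[0x13]=0xfd, mem[0x10]=0x40, mem[0x06]=0x99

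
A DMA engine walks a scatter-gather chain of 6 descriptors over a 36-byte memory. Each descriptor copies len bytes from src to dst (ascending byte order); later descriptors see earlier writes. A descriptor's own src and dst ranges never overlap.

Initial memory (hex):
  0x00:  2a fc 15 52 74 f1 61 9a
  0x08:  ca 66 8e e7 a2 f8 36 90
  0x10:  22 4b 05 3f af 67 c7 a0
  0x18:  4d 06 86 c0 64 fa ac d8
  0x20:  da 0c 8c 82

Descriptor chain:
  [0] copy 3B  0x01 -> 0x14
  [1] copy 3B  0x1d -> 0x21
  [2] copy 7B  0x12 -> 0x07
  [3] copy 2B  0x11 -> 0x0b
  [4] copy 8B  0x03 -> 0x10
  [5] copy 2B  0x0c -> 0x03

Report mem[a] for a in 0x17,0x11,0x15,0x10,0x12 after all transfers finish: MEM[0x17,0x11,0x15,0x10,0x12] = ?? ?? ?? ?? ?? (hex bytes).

MEM[0x17,0x11,0x15,0x10,0x12] = 15 74 3f 52 f1

  after D0: wrote 3B at 0x14 = fc1552
  after D1: wrote 3B at 0x21 = faacd8
  after D2: wrote 7B at 0x07 = 053ffc1552a04d
  after D3: wrote 2B at 0x0b = 4b05
  after D4: wrote 8B at 0x10 = 5274f161053ffc15
  after D5: wrote 2B at 0x03 = 054d
query mem[0x17]=0x15, mem[0x11]=0x74, mem[0x15]=0x3f, mem[0x10]=0x52, mem[0x12]=0xf1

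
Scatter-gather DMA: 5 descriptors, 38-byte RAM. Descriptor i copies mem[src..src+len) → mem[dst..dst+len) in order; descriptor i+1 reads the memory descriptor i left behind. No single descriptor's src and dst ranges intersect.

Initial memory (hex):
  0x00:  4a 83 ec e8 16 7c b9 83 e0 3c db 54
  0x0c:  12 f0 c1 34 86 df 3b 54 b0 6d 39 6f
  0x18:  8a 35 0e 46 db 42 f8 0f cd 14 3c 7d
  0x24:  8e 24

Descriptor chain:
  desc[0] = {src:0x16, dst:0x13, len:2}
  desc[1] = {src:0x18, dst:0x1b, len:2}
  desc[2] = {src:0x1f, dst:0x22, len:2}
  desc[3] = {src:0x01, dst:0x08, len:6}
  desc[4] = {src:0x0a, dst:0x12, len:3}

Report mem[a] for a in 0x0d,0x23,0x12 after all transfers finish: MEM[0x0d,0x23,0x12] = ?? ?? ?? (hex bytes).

MEM[0x0d,0x23,0x12] = b9 cd e8

#0 dst[0x13+2] := {0x39,0x6f}
#1 dst[0x1b+2] := {0x8a,0x35}
#2 dst[0x22+2] := {0x0f,0xcd}
#3 dst[0x08+6] := {0x83,0xec,0xe8,0x16,0x7c,0xb9}
#4 dst[0x12+3] := {0xe8,0x16,0x7c}
query mem[0x0d]=0xb9, mem[0x23]=0xcd, mem[0x12]=0xe8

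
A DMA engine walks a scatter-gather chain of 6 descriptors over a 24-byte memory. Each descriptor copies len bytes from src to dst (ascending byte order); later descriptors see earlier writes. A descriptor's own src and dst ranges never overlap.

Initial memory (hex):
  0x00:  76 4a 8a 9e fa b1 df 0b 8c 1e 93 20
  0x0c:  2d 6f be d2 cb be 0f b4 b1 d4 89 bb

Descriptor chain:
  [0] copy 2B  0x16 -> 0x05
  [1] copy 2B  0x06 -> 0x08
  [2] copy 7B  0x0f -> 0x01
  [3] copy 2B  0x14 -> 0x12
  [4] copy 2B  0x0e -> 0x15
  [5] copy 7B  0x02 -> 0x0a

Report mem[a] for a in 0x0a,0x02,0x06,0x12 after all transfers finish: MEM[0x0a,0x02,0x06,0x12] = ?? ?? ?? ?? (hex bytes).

  after D0: wrote 2B at 0x05 = 89bb
  after D1: wrote 2B at 0x08 = bb0b
  after D2: wrote 7B at 0x01 = d2cbbe0fb4b1d4
  after D3: wrote 2B at 0x12 = b1d4
  after D4: wrote 2B at 0x15 = bed2
  after D5: wrote 7B at 0x0a = cbbe0fb4b1d4bb
query mem[0x0a]=0xcb, mem[0x02]=0xcb, mem[0x06]=0xb1, mem[0x12]=0xb1

MEM[0x0a,0x02,0x06,0x12] = cb cb b1 b1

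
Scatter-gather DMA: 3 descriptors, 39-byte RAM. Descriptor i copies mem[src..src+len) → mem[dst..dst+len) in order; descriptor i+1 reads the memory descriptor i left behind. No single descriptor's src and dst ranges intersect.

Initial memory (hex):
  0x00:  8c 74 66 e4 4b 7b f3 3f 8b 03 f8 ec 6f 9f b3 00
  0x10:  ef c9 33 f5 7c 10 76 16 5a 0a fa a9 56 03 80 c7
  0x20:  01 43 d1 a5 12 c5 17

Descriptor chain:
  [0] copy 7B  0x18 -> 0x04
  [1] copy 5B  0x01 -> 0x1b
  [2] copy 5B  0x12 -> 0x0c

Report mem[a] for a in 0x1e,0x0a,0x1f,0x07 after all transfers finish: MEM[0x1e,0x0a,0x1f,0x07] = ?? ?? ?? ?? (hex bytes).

[0] 0x18->0x04 len=7 : 5a 0a fa a9 56 03 80
[1] 0x01->0x1b len=5 : 74 66 e4 5a 0a
[2] 0x12->0x0c len=5 : 33 f5 7c 10 76
query mem[0x1e]=0x5a, mem[0x0a]=0x80, mem[0x1f]=0x0a, mem[0x07]=0xa9

MEM[0x1e,0x0a,0x1f,0x07] = 5a 80 0a a9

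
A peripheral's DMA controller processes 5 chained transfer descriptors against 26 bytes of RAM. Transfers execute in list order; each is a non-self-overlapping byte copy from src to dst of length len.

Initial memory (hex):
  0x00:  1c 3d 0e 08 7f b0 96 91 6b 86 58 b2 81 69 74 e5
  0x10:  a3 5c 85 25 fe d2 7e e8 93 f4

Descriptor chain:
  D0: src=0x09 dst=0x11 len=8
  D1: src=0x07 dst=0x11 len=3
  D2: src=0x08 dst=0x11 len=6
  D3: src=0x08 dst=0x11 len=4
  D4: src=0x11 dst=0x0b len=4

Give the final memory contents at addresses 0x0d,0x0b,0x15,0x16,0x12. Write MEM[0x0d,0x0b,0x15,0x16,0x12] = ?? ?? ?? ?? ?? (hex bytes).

D0: mem[0x11..0x18] <- [86 58 b2 81 69 74 e5 a3]
D1: mem[0x11..0x13] <- [91 6b 86]
D2: mem[0x11..0x16] <- [6b 86 58 b2 81 69]
D3: mem[0x11..0x14] <- [6b 86 58 b2]
D4: mem[0x0b..0x0e] <- [6b 86 58 b2]
query mem[0x0d]=0x58, mem[0x0b]=0x6b, mem[0x15]=0x81, mem[0x16]=0x69, mem[0x12]=0x86

MEM[0x0d,0x0b,0x15,0x16,0x12] = 58 6b 81 69 86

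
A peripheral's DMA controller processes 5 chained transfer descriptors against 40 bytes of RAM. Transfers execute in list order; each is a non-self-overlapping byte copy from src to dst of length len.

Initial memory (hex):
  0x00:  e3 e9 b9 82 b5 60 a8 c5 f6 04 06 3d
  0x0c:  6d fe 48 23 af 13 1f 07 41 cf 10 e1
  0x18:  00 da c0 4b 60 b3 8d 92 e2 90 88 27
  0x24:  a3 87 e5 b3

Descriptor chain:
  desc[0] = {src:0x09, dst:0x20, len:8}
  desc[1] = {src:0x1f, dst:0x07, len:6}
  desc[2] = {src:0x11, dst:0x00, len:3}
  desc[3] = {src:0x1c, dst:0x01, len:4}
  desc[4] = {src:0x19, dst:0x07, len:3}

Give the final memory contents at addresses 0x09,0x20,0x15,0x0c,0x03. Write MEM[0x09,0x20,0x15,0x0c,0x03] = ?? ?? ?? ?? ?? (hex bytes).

[0] 0x09->0x20 len=8 : 04 06 3d 6d fe 48 23 af
[1] 0x1f->0x07 len=6 : 92 04 06 3d 6d fe
[2] 0x11->0x00 len=3 : 13 1f 07
[3] 0x1c->0x01 len=4 : 60 b3 8d 92
[4] 0x19->0x07 len=3 : da c0 4b
query mem[0x09]=0x4b, mem[0x20]=0x04, mem[0x15]=0xcf, mem[0x0c]=0xfe, mem[0x03]=0x8d

MEM[0x09,0x20,0x15,0x0c,0x03] = 4b 04 cf fe 8d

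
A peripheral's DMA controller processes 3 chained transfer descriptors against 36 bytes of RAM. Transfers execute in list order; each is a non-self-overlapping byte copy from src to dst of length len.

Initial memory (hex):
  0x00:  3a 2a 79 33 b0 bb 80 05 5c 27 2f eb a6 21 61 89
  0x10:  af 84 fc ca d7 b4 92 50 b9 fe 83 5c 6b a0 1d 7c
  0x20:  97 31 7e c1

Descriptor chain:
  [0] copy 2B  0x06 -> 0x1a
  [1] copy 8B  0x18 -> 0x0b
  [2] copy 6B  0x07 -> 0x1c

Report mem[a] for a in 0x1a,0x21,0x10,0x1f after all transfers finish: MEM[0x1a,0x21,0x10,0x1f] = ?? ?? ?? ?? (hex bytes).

MEM[0x1a,0x21,0x10,0x1f] = 80 fe a0 2f

#0 dst[0x1a+2] := {0x80,0x05}
#1 dst[0x0b+8] := {0xb9,0xfe,0x80,0x05,0x6b,0xa0,0x1d,0x7c}
#2 dst[0x1c+6] := {0x05,0x5c,0x27,0x2f,0xb9,0xfe}
query mem[0x1a]=0x80, mem[0x21]=0xfe, mem[0x10]=0xa0, mem[0x1f]=0x2f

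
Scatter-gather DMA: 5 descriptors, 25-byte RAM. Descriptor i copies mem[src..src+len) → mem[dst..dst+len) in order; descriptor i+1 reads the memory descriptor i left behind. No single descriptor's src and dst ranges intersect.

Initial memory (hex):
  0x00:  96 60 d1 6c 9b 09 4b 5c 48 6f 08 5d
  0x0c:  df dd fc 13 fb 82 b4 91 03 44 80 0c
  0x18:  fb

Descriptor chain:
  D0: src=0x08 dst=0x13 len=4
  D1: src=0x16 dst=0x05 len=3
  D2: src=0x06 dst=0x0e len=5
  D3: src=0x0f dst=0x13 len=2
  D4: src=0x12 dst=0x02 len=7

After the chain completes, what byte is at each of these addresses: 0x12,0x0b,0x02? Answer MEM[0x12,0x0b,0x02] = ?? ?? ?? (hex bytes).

MEM[0x12,0x0b,0x02] = 08 5d 08

D0: mem[0x13..0x16] <- [48 6f 08 5d]
D1: mem[0x05..0x07] <- [5d 0c fb]
D2: mem[0x0e..0x12] <- [0c fb 48 6f 08]
D3: mem[0x13..0x14] <- [fb 48]
D4: mem[0x02..0x08] <- [08 fb 48 08 5d 0c fb]
query mem[0x12]=0x08, mem[0x0b]=0x5d, mem[0x02]=0x08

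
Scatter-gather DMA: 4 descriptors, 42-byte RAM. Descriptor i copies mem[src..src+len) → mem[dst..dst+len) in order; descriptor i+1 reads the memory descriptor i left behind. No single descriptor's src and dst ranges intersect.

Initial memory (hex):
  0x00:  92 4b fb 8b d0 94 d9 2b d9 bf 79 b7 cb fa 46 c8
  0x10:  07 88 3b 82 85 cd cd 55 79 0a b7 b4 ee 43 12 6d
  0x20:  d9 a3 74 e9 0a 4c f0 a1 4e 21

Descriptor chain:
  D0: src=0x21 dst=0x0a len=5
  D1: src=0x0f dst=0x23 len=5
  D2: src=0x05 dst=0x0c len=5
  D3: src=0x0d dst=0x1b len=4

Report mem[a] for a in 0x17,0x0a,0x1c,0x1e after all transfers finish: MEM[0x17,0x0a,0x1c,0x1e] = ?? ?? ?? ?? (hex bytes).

[0] 0x21->0x0a len=5 : a3 74 e9 0a 4c
[1] 0x0f->0x23 len=5 : c8 07 88 3b 82
[2] 0x05->0x0c len=5 : 94 d9 2b d9 bf
[3] 0x0d->0x1b len=4 : d9 2b d9 bf
query mem[0x17]=0x55, mem[0x0a]=0xa3, mem[0x1c]=0x2b, mem[0x1e]=0xbf

MEM[0x17,0x0a,0x1c,0x1e] = 55 a3 2b bf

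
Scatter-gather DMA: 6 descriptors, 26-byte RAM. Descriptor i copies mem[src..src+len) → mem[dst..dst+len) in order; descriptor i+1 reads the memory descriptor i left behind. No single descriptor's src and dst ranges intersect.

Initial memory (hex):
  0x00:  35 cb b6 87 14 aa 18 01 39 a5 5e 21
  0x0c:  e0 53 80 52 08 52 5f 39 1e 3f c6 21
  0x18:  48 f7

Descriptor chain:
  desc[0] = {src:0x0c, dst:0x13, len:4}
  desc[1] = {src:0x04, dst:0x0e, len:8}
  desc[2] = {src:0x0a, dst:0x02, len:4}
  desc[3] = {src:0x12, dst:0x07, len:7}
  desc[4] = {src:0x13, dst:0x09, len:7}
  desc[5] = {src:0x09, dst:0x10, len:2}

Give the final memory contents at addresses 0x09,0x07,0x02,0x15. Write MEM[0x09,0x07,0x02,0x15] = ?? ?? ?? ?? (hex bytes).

MEM[0x09,0x07,0x02,0x15] = a5 39 5e 21

#0 dst[0x13+4] := {0xe0,0x53,0x80,0x52}
#1 dst[0x0e+8] := {0x14,0xaa,0x18,0x01,0x39,0xa5,0x5e,0x21}
#2 dst[0x02+4] := {0x5e,0x21,0xe0,0x53}
#3 dst[0x07+7] := {0x39,0xa5,0x5e,0x21,0x52,0x21,0x48}
#4 dst[0x09+7] := {0xa5,0x5e,0x21,0x52,0x21,0x48,0xf7}
#5 dst[0x10+2] := {0xa5,0x5e}
query mem[0x09]=0xa5, mem[0x07]=0x39, mem[0x02]=0x5e, mem[0x15]=0x21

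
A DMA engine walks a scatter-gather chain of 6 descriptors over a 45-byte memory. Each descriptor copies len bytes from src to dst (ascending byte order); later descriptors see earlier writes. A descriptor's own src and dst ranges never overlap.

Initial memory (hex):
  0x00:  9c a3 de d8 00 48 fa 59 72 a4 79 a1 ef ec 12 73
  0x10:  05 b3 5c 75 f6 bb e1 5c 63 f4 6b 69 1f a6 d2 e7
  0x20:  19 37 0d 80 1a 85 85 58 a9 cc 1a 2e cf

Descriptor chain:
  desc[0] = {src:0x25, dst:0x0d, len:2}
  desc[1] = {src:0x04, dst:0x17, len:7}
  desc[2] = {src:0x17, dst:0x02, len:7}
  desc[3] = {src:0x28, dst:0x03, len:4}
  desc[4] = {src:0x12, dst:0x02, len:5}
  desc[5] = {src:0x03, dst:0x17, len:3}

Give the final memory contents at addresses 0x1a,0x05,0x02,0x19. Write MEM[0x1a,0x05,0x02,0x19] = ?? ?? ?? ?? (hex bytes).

MEM[0x1a,0x05,0x02,0x19] = 59 bb 5c bb

[0] 0x25->0x0d len=2 : 85 85
[1] 0x04->0x17 len=7 : 00 48 fa 59 72 a4 79
[2] 0x17->0x02 len=7 : 00 48 fa 59 72 a4 79
[3] 0x28->0x03 len=4 : a9 cc 1a 2e
[4] 0x12->0x02 len=5 : 5c 75 f6 bb e1
[5] 0x03->0x17 len=3 : 75 f6 bb
query mem[0x1a]=0x59, mem[0x05]=0xbb, mem[0x02]=0x5c, mem[0x19]=0xbb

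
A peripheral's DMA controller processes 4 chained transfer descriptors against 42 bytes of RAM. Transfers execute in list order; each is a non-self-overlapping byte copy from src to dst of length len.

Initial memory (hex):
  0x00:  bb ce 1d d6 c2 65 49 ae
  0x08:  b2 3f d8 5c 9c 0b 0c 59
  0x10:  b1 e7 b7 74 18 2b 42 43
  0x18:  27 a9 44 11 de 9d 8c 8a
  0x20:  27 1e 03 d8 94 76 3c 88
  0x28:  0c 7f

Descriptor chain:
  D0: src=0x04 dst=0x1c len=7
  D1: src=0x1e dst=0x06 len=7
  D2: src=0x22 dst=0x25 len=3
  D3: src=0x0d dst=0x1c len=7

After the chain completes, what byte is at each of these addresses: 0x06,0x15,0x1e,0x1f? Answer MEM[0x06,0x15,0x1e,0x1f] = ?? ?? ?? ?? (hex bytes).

MEM[0x06,0x15,0x1e,0x1f] = 49 2b 59 b1

#0 dst[0x1c+7] := {0xc2,0x65,0x49,0xae,0xb2,0x3f,0xd8}
#1 dst[0x06+7] := {0x49,0xae,0xb2,0x3f,0xd8,0xd8,0x94}
#2 dst[0x25+3] := {0xd8,0xd8,0x94}
#3 dst[0x1c+7] := {0x0b,0x0c,0x59,0xb1,0xe7,0xb7,0x74}
query mem[0x06]=0x49, mem[0x15]=0x2b, mem[0x1e]=0x59, mem[0x1f]=0xb1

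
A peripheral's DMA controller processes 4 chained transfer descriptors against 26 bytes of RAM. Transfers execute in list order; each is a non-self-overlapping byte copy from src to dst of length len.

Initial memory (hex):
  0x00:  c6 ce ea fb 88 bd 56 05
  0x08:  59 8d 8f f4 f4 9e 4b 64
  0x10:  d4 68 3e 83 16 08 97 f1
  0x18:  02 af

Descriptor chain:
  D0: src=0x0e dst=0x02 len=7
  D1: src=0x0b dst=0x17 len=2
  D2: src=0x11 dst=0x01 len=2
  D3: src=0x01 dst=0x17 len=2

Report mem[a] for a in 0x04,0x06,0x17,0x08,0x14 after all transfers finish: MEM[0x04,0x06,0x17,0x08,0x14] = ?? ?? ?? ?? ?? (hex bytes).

#0 dst[0x02+7] := {0x4b,0x64,0xd4,0x68,0x3e,0x83,0x16}
#1 dst[0x17+2] := {0xf4,0xf4}
#2 dst[0x01+2] := {0x68,0x3e}
#3 dst[0x17+2] := {0x68,0x3e}
query mem[0x04]=0xd4, mem[0x06]=0x3e, mem[0x17]=0x68, mem[0x08]=0x16, mem[0x14]=0x16

MEM[0x04,0x06,0x17,0x08,0x14] = d4 3e 68 16 16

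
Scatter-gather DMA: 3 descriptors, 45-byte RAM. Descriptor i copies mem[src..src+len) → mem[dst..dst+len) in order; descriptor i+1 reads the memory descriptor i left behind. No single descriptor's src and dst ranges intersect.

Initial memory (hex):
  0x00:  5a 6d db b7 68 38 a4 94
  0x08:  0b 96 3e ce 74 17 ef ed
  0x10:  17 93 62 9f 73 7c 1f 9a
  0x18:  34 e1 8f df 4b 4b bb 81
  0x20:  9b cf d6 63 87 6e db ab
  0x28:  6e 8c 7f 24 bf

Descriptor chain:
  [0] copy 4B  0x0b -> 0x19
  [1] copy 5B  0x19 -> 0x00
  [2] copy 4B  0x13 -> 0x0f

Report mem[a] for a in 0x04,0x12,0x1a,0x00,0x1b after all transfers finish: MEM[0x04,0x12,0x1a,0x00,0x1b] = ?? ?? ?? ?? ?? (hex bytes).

  after D0: wrote 4B at 0x19 = ce7417ef
  after D1: wrote 5B at 0x00 = ce7417ef4b
  after D2: wrote 4B at 0x0f = 9f737c1f
query mem[0x04]=0x4b, mem[0x12]=0x1f, mem[0x1a]=0x74, mem[0x00]=0xce, mem[0x1b]=0x17

MEM[0x04,0x12,0x1a,0x00,0x1b] = 4b 1f 74 ce 17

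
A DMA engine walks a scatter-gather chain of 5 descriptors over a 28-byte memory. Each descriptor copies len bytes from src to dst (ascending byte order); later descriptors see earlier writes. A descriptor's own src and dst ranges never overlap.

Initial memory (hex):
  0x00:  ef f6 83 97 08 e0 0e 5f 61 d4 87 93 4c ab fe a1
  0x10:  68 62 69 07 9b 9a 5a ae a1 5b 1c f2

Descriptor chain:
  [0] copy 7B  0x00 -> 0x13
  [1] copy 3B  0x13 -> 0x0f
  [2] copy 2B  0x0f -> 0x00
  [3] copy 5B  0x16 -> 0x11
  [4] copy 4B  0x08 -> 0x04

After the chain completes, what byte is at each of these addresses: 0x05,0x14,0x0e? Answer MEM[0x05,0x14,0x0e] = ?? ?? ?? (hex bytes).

MEM[0x05,0x14,0x0e] = d4 0e fe

D0: mem[0x13..0x19] <- [ef f6 83 97 08 e0 0e]
D1: mem[0x0f..0x11] <- [ef f6 83]
D2: mem[0x00..0x01] <- [ef f6]
D3: mem[0x11..0x15] <- [97 08 e0 0e 1c]
D4: mem[0x04..0x07] <- [61 d4 87 93]
query mem[0x05]=0xd4, mem[0x14]=0x0e, mem[0x0e]=0xfe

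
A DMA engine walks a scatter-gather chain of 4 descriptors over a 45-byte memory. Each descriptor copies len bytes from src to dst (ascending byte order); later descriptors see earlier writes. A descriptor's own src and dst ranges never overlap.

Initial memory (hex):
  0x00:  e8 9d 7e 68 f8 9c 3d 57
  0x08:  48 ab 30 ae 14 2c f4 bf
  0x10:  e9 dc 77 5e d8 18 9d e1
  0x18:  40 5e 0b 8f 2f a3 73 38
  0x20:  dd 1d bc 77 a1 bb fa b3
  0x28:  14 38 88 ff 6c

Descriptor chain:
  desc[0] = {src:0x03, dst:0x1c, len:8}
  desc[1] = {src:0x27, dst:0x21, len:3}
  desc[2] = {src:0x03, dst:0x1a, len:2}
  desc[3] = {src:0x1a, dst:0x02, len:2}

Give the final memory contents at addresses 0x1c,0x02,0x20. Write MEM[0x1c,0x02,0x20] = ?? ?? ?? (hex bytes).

  after D0: wrote 8B at 0x1c = 68f89c3d5748ab30
  after D1: wrote 3B at 0x21 = b31438
  after D2: wrote 2B at 0x1a = 68f8
  after D3: wrote 2B at 0x02 = 68f8
query mem[0x1c]=0x68, mem[0x02]=0x68, mem[0x20]=0x57

MEM[0x1c,0x02,0x20] = 68 68 57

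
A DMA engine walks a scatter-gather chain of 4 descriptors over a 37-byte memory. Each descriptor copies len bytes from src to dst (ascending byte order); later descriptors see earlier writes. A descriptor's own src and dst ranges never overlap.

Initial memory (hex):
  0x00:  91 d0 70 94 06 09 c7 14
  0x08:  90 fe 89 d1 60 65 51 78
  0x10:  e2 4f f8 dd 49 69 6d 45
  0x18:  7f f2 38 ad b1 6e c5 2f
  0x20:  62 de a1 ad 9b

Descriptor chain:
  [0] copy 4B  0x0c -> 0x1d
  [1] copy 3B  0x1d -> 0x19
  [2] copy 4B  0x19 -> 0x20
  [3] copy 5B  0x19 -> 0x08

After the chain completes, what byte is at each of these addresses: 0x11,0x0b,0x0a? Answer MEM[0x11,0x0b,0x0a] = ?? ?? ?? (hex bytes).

[0] 0x0c->0x1d len=4 : 60 65 51 78
[1] 0x1d->0x19 len=3 : 60 65 51
[2] 0x19->0x20 len=4 : 60 65 51 b1
[3] 0x19->0x08 len=5 : 60 65 51 b1 60
query mem[0x11]=0x4f, mem[0x0b]=0xb1, mem[0x0a]=0x51

MEM[0x11,0x0b,0x0a] = 4f b1 51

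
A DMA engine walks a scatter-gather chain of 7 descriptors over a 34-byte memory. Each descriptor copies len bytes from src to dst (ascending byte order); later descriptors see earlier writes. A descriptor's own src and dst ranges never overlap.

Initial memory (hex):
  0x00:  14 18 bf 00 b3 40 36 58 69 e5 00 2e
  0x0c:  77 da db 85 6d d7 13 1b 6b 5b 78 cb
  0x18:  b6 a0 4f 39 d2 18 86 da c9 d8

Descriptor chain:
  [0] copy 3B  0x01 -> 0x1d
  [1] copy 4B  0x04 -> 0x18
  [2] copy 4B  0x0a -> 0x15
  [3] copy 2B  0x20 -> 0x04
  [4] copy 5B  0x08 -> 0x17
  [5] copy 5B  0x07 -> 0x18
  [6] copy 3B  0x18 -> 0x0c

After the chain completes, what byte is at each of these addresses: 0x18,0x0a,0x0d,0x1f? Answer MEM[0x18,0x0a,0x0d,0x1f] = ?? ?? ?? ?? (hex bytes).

MEM[0x18,0x0a,0x0d,0x1f] = 58 00 69 00

D0: mem[0x1d..0x1f] <- [18 bf 00]
D1: mem[0x18..0x1b] <- [b3 40 36 58]
D2: mem[0x15..0x18] <- [00 2e 77 da]
D3: mem[0x04..0x05] <- [c9 d8]
D4: mem[0x17..0x1b] <- [69 e5 00 2e 77]
D5: mem[0x18..0x1c] <- [58 69 e5 00 2e]
D6: mem[0x0c..0x0e] <- [58 69 e5]
query mem[0x18]=0x58, mem[0x0a]=0x00, mem[0x0d]=0x69, mem[0x1f]=0x00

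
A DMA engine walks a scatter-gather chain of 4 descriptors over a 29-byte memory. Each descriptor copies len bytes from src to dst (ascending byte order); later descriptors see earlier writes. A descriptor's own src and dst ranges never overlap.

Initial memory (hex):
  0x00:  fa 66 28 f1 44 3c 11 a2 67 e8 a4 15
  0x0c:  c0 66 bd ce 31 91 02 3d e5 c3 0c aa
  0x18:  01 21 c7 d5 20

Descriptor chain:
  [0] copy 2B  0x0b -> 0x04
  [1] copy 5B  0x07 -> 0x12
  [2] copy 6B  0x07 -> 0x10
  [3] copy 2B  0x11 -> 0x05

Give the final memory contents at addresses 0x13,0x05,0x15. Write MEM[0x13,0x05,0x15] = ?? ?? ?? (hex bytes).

MEM[0x13,0x05,0x15] = a4 67 c0

#0 dst[0x04+2] := {0x15,0xc0}
#1 dst[0x12+5] := {0xa2,0x67,0xe8,0xa4,0x15}
#2 dst[0x10+6] := {0xa2,0x67,0xe8,0xa4,0x15,0xc0}
#3 dst[0x05+2] := {0x67,0xe8}
query mem[0x13]=0xa4, mem[0x05]=0x67, mem[0x15]=0xc0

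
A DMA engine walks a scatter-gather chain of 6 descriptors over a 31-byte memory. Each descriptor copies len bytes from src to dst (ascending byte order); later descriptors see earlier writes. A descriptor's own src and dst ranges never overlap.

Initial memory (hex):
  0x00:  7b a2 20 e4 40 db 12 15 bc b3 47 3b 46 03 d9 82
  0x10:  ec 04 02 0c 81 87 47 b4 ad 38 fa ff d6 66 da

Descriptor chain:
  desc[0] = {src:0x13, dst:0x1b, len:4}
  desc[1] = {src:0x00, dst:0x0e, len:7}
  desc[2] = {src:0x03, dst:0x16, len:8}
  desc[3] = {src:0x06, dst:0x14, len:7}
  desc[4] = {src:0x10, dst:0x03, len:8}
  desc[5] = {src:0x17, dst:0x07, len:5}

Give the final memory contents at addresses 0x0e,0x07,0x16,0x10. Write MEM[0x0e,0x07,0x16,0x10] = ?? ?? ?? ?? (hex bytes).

  after D0: wrote 4B at 0x1b = 0c818747
  after D1: wrote 7B at 0x0e = 7ba220e440db12
  after D2: wrote 8B at 0x16 = e440db1215bcb347
  after D3: wrote 7B at 0x14 = 1215bcb3473b46
  after D4: wrote 8B at 0x03 = 20e440db1215bcb3
  after D5: wrote 5B at 0x07 = b3473b46bc
query mem[0x0e]=0x7b, mem[0x07]=0xb3, mem[0x16]=0xbc, mem[0x10]=0x20

MEM[0x0e,0x07,0x16,0x10] = 7b b3 bc 20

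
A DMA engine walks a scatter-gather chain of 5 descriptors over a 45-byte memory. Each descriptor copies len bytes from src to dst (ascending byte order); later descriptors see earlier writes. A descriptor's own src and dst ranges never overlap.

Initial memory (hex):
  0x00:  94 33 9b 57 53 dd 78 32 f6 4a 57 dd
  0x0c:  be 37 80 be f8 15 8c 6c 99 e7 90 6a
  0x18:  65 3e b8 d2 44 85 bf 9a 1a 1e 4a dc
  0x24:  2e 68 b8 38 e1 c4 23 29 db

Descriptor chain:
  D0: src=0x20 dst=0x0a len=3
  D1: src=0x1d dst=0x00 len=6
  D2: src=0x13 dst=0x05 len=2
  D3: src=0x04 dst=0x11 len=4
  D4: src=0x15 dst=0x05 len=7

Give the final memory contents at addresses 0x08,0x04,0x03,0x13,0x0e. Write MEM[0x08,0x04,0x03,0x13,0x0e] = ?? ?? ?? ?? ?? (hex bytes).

[0] 0x20->0x0a len=3 : 1a 1e 4a
[1] 0x1d->0x00 len=6 : 85 bf 9a 1a 1e 4a
[2] 0x13->0x05 len=2 : 6c 99
[3] 0x04->0x11 len=4 : 1e 6c 99 32
[4] 0x15->0x05 len=7 : e7 90 6a 65 3e b8 d2
query mem[0x08]=0x65, mem[0x04]=0x1e, mem[0x03]=0x1a, mem[0x13]=0x99, mem[0x0e]=0x80

MEM[0x08,0x04,0x03,0x13,0x0e] = 65 1e 1a 99 80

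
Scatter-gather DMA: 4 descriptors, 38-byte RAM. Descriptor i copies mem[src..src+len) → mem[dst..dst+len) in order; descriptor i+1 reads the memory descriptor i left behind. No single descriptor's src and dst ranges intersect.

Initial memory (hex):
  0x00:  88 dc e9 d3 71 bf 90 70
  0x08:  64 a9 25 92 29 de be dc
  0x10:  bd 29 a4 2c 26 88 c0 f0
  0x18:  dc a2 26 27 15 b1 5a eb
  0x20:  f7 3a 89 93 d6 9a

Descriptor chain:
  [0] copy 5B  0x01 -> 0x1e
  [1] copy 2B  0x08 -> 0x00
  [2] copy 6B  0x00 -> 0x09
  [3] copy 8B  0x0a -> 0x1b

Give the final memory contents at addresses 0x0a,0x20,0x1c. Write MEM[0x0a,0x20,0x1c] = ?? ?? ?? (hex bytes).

#0 dst[0x1e+5] := {0xdc,0xe9,0xd3,0x71,0xbf}
#1 dst[0x00+2] := {0x64,0xa9}
#2 dst[0x09+6] := {0x64,0xa9,0xe9,0xd3,0x71,0xbf}
#3 dst[0x1b+8] := {0xa9,0xe9,0xd3,0x71,0xbf,0xdc,0xbd,0x29}
query mem[0x0a]=0xa9, mem[0x20]=0xdc, mem[0x1c]=0xe9

MEM[0x0a,0x20,0x1c] = a9 dc e9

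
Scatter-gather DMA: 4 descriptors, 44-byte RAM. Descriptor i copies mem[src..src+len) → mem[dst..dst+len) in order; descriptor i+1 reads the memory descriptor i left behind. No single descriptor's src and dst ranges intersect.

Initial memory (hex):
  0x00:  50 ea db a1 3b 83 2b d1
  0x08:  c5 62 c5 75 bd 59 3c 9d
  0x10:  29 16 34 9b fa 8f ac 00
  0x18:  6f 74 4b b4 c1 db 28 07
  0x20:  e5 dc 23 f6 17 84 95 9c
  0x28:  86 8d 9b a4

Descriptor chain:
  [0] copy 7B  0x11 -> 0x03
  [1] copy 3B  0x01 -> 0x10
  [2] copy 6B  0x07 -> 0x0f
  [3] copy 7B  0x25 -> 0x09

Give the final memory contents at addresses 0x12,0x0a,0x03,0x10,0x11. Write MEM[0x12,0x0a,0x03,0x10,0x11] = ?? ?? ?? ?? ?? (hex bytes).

MEM[0x12,0x0a,0x03,0x10,0x11] = c5 95 16 ac 00

D0: mem[0x03..0x09] <- [16 34 9b fa 8f ac 00]
D1: mem[0x10..0x12] <- [ea db 16]
D2: mem[0x0f..0x14] <- [8f ac 00 c5 75 bd]
D3: mem[0x09..0x0f] <- [84 95 9c 86 8d 9b a4]
query mem[0x12]=0xc5, mem[0x0a]=0x95, mem[0x03]=0x16, mem[0x10]=0xac, mem[0x11]=0x00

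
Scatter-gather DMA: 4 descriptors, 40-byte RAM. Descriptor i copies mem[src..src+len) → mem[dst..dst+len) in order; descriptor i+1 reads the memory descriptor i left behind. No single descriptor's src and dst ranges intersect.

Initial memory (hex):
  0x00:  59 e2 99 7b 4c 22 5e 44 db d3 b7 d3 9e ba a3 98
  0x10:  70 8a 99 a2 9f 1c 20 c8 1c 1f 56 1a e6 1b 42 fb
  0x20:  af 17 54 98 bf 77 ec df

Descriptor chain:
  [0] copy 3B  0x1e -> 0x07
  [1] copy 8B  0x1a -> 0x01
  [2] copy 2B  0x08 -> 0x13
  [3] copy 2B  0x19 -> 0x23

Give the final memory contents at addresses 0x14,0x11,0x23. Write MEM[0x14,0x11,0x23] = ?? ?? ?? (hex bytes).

D0: mem[0x07..0x09] <- [42 fb af]
D1: mem[0x01..0x08] <- [56 1a e6 1b 42 fb af 17]
D2: mem[0x13..0x14] <- [17 af]
D3: mem[0x23..0x24] <- [1f 56]
query mem[0x14]=0xaf, mem[0x11]=0x8a, mem[0x23]=0x1f

MEM[0x14,0x11,0x23] = af 8a 1f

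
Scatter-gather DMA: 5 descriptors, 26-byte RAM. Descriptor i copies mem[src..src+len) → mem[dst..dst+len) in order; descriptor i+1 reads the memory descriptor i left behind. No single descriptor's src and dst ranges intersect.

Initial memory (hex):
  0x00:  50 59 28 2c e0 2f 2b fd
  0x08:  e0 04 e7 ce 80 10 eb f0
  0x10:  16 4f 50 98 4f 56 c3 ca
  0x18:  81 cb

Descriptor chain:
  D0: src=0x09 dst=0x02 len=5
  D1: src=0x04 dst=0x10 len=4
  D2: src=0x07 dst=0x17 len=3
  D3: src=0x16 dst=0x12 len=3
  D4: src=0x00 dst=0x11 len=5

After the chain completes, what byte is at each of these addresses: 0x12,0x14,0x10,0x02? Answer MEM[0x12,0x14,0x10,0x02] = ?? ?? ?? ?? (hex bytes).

MEM[0x12,0x14,0x10,0x02] = 59 e7 ce 04

D0: mem[0x02..0x06] <- [04 e7 ce 80 10]
D1: mem[0x10..0x13] <- [ce 80 10 fd]
D2: mem[0x17..0x19] <- [fd e0 04]
D3: mem[0x12..0x14] <- [c3 fd e0]
D4: mem[0x11..0x15] <- [50 59 04 e7 ce]
query mem[0x12]=0x59, mem[0x14]=0xe7, mem[0x10]=0xce, mem[0x02]=0x04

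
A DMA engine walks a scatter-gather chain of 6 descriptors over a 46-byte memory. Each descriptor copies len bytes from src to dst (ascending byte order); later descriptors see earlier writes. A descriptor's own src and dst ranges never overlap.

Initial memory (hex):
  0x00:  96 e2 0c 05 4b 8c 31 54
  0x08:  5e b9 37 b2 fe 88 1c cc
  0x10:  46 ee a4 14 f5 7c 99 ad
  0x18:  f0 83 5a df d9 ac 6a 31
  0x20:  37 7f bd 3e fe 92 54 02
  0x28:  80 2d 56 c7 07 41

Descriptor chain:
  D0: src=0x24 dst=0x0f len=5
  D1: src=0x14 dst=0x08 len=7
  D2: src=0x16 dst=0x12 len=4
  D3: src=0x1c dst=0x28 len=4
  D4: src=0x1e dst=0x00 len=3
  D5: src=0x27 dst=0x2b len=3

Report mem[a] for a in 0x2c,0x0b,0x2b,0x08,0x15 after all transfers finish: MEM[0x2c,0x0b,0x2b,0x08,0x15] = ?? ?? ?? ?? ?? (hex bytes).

#0 dst[0x0f+5] := {0xfe,0x92,0x54,0x02,0x80}
#1 dst[0x08+7] := {0xf5,0x7c,0x99,0xad,0xf0,0x83,0x5a}
#2 dst[0x12+4] := {0x99,0xad,0xf0,0x83}
#3 dst[0x28+4] := {0xd9,0xac,0x6a,0x31}
#4 dst[0x00+3] := {0x6a,0x31,0x37}
#5 dst[0x2b+3] := {0x02,0xd9,0xac}
query mem[0x2c]=0xd9, mem[0x0b]=0xad, mem[0x2b]=0x02, mem[0x08]=0xf5, mem[0x15]=0x83

MEM[0x2c,0x0b,0x2b,0x08,0x15] = d9 ad 02 f5 83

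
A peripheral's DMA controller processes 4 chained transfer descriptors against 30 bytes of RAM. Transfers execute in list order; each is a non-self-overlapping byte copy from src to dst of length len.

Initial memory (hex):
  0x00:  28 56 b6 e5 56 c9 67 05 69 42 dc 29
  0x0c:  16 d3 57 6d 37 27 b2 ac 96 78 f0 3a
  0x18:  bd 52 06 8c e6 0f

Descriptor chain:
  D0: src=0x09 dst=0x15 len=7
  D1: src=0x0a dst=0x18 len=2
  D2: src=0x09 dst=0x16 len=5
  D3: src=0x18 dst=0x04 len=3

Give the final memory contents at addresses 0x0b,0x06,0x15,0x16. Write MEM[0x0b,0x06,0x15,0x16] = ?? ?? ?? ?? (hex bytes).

  after D0: wrote 7B at 0x15 = 42dc2916d3576d
  after D1: wrote 2B at 0x18 = dc29
  after D2: wrote 5B at 0x16 = 42dc2916d3
  after D3: wrote 3B at 0x04 = 2916d3
query mem[0x0b]=0x29, mem[0x06]=0xd3, mem[0x15]=0x42, mem[0x16]=0x42

MEM[0x0b,0x06,0x15,0x16] = 29 d3 42 42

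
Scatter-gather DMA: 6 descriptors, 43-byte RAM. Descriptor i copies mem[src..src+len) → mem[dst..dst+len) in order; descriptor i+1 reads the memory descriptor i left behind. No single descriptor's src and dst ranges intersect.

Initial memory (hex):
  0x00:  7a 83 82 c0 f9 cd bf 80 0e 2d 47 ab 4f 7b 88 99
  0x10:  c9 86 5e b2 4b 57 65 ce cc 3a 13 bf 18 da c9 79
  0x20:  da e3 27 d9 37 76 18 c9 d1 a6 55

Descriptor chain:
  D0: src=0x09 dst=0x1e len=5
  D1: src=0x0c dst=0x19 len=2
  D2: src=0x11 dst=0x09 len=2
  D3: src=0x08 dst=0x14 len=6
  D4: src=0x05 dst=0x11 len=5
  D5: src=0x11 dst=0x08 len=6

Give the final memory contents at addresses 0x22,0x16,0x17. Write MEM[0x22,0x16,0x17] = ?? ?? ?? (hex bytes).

  after D0: wrote 5B at 0x1e = 2d47ab4f7b
  after D1: wrote 2B at 0x19 = 4f7b
  after D2: wrote 2B at 0x09 = 865e
  after D3: wrote 6B at 0x14 = 0e865eab4f7b
  after D4: wrote 5B at 0x11 = cdbf800e86
  after D5: wrote 6B at 0x08 = cdbf800e865e
query mem[0x22]=0x7b, mem[0x16]=0x5e, mem[0x17]=0xab

MEM[0x22,0x16,0x17] = 7b 5e ab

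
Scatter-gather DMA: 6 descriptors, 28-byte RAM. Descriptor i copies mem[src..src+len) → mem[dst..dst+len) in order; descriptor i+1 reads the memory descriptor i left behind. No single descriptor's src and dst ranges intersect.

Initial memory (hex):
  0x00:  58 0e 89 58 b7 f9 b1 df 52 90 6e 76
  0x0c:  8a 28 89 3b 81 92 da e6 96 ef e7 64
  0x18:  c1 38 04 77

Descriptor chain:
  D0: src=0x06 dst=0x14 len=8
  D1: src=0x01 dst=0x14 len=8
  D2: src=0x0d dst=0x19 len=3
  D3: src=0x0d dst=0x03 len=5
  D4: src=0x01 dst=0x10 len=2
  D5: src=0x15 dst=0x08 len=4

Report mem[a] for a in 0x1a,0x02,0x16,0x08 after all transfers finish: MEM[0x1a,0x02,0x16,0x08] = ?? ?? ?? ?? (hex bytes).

#0 dst[0x14+8] := {0xb1,0xdf,0x52,0x90,0x6e,0x76,0x8a,0x28}
#1 dst[0x14+8] := {0x0e,0x89,0x58,0xb7,0xf9,0xb1,0xdf,0x52}
#2 dst[0x19+3] := {0x28,0x89,0x3b}
#3 dst[0x03+5] := {0x28,0x89,0x3b,0x81,0x92}
#4 dst[0x10+2] := {0x0e,0x89}
#5 dst[0x08+4] := {0x89,0x58,0xb7,0xf9}
query mem[0x1a]=0x89, mem[0x02]=0x89, mem[0x16]=0x58, mem[0x08]=0x89

MEM[0x1a,0x02,0x16,0x08] = 89 89 58 89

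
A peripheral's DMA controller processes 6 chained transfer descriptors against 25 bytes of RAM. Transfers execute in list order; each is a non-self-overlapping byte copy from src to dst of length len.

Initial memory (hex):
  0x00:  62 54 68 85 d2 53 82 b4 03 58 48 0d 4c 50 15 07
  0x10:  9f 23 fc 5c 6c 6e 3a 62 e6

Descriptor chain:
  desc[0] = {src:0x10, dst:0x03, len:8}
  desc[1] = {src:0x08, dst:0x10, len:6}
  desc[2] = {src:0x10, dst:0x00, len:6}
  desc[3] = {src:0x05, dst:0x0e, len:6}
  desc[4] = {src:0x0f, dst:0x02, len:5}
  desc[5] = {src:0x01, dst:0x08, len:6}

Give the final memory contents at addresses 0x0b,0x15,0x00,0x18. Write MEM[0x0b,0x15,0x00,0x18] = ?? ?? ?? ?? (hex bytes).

  after D0: wrote 8B at 0x03 = 9f23fc5c6c6e3a62
  after D1: wrote 6B at 0x10 = 6e3a620d4c50
  after D2: wrote 6B at 0x00 = 6e3a620d4c50
  after D3: wrote 6B at 0x0e = 505c6c6e3a62
  after D4: wrote 5B at 0x02 = 5c6c6e3a62
  after D5: wrote 6B at 0x08 = 3a5c6c6e3a62
query mem[0x0b]=0x6e, mem[0x15]=0x50, mem[0x00]=0x6e, mem[0x18]=0xe6

MEM[0x0b,0x15,0x00,0x18] = 6e 50 6e e6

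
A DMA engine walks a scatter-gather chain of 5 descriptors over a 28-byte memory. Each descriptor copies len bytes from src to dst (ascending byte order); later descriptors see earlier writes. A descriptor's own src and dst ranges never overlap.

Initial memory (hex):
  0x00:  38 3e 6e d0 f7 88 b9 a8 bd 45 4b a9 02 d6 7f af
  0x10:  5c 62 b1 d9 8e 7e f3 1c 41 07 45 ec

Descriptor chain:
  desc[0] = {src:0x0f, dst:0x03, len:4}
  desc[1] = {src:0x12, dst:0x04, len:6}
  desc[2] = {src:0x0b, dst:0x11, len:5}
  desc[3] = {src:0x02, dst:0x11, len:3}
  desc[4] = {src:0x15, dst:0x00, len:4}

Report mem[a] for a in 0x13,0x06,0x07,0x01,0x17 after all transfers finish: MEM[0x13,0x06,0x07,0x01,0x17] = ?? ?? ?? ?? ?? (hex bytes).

[0] 0x0f->0x03 len=4 : af 5c 62 b1
[1] 0x12->0x04 len=6 : b1 d9 8e 7e f3 1c
[2] 0x0b->0x11 len=5 : a9 02 d6 7f af
[3] 0x02->0x11 len=3 : 6e af b1
[4] 0x15->0x00 len=4 : af f3 1c 41
query mem[0x13]=0xb1, mem[0x06]=0x8e, mem[0x07]=0x7e, mem[0x01]=0xf3, mem[0x17]=0x1c

MEM[0x13,0x06,0x07,0x01,0x17] = b1 8e 7e f3 1c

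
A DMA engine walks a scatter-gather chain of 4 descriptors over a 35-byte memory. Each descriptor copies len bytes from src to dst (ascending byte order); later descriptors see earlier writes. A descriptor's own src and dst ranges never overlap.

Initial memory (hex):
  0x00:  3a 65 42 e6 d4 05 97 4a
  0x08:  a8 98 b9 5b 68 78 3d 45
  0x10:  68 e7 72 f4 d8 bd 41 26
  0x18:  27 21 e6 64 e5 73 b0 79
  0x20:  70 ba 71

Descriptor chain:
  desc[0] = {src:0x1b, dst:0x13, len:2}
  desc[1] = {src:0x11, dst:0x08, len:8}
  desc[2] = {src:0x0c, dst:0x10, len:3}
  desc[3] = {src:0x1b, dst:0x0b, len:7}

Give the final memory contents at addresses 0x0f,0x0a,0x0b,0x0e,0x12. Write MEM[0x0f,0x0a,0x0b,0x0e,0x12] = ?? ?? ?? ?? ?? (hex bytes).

MEM[0x0f,0x0a,0x0b,0x0e,0x12] = 79 64 64 b0 26

#0 dst[0x13+2] := {0x64,0xe5}
#1 dst[0x08+8] := {0xe7,0x72,0x64,0xe5,0xbd,0x41,0x26,0x27}
#2 dst[0x10+3] := {0xbd,0x41,0x26}
#3 dst[0x0b+7] := {0x64,0xe5,0x73,0xb0,0x79,0x70,0xba}
query mem[0x0f]=0x79, mem[0x0a]=0x64, mem[0x0b]=0x64, mem[0x0e]=0xb0, mem[0x12]=0x26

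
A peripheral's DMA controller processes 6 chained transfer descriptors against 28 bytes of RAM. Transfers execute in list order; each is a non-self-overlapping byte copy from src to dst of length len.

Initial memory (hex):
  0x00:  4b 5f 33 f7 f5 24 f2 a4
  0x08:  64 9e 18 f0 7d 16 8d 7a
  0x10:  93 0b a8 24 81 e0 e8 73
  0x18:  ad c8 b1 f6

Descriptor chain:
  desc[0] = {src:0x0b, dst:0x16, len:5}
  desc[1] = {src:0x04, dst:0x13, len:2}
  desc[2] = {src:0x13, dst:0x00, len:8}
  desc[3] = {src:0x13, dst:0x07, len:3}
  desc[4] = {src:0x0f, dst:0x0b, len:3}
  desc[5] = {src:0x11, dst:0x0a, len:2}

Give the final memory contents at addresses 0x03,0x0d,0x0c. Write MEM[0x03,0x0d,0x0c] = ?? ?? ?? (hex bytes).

MEM[0x03,0x0d,0x0c] = f0 0b 93

D0: mem[0x16..0x1a] <- [f0 7d 16 8d 7a]
D1: mem[0x13..0x14] <- [f5 24]
D2: mem[0x00..0x07] <- [f5 24 e0 f0 7d 16 8d 7a]
D3: mem[0x07..0x09] <- [f5 24 e0]
D4: mem[0x0b..0x0d] <- [7a 93 0b]
D5: mem[0x0a..0x0b] <- [0b a8]
query mem[0x03]=0xf0, mem[0x0d]=0x0b, mem[0x0c]=0x93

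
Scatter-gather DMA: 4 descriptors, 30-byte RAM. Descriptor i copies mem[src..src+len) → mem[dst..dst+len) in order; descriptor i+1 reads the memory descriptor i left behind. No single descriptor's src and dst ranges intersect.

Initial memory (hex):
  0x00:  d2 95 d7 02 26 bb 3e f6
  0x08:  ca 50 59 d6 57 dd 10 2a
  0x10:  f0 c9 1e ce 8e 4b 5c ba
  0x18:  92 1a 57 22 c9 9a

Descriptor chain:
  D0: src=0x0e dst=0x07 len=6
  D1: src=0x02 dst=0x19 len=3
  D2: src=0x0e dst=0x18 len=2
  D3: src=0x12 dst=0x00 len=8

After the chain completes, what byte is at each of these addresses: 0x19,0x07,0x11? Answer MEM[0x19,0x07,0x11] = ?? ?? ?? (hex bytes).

MEM[0x19,0x07,0x11] = 2a 2a c9

#0 dst[0x07+6] := {0x10,0x2a,0xf0,0xc9,0x1e,0xce}
#1 dst[0x19+3] := {0xd7,0x02,0x26}
#2 dst[0x18+2] := {0x10,0x2a}
#3 dst[0x00+8] := {0x1e,0xce,0x8e,0x4b,0x5c,0xba,0x10,0x2a}
query mem[0x19]=0x2a, mem[0x07]=0x2a, mem[0x11]=0xc9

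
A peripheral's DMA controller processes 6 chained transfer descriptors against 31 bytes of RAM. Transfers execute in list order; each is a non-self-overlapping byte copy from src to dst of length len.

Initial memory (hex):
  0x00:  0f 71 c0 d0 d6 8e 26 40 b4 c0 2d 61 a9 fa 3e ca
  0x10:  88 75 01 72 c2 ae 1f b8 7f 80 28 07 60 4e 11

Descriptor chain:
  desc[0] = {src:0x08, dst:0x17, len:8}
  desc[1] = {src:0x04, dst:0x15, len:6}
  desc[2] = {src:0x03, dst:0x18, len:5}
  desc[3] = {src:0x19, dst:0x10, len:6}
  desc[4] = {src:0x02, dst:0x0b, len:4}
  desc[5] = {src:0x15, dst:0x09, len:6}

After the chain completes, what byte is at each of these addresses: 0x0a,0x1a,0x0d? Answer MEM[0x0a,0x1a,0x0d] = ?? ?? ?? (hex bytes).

  after D0: wrote 8B at 0x17 = b4c02d61a9fa3eca
  after D1: wrote 6B at 0x15 = d68e2640b4c0
  after D2: wrote 5B at 0x18 = d0d68e2640
  after D3: wrote 6B at 0x10 = d68e26403eca
  after D4: wrote 4B at 0x0b = c0d0d68e
  after D5: wrote 6B at 0x09 = ca8e26d0d68e
query mem[0x0a]=0x8e, mem[0x1a]=0x8e, mem[0x0d]=0xd6

MEM[0x0a,0x1a,0x0d] = 8e 8e d6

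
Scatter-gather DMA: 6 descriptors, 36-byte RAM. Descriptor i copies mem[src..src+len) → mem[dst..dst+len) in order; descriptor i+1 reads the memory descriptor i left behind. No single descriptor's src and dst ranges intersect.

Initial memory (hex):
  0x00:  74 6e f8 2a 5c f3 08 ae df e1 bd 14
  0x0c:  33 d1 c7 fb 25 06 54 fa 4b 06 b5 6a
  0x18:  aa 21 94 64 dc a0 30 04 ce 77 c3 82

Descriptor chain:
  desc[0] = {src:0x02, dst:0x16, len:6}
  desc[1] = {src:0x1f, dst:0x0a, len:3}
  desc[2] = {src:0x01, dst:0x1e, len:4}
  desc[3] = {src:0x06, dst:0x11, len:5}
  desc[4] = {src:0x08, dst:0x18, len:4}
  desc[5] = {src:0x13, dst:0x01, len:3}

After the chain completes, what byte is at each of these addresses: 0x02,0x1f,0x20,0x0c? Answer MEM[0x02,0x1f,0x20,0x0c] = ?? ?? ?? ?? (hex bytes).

MEM[0x02,0x1f,0x20,0x0c] = e1 f8 2a 77

D0: mem[0x16..0x1b] <- [f8 2a 5c f3 08 ae]
D1: mem[0x0a..0x0c] <- [04 ce 77]
D2: mem[0x1e..0x21] <- [6e f8 2a 5c]
D3: mem[0x11..0x15] <- [08 ae df e1 04]
D4: mem[0x18..0x1b] <- [df e1 04 ce]
D5: mem[0x01..0x03] <- [df e1 04]
query mem[0x02]=0xe1, mem[0x1f]=0xf8, mem[0x20]=0x2a, mem[0x0c]=0x77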